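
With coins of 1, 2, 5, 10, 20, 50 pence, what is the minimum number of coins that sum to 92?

4

Use the largest denomination that fits, subtract, and repeat.
92 − 1×50→42 − 2×20→2 − 1×2→0
Total coins = 1 + 2 + 1 = 4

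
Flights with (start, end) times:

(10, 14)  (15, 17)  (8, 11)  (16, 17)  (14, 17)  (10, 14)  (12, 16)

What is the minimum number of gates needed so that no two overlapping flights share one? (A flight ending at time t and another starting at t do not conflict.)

The answer is the maximum number of intervals overlapping at any instant.
starts: [8, 10, 10, 12, 14, 15, 16]
ends:   [11, 14, 14, 16, 17, 17, 17]
s8→1 s10→2 s10→3  — peak 3.

3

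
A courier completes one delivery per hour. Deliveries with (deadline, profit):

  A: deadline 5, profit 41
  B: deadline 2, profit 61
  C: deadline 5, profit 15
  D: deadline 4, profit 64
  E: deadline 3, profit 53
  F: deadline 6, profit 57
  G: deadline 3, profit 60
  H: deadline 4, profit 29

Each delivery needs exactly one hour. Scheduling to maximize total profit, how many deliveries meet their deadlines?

Take jobs in profit order; each goes to the latest open slot no later than its deadline.
Profit order: D=64 B=61 G=60 F=57 E=53 A=41 H=29 C=15
Assign: D→slot 4, B→slot 2, G→slot 3, F→slot 6, E→slot 1, A→slot 5, H skipped, C skipped.
Slots: [1:E] [2:B] [3:G] [4:D] [5:A] [6:F]
6 of 8 scheduled.

6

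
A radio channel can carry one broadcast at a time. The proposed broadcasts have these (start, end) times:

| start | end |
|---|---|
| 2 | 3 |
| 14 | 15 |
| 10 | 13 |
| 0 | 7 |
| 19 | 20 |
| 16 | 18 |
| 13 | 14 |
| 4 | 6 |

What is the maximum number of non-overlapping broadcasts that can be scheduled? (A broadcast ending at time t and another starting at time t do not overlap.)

7

Sorted by end: (2,3)  (4,6)  (0,7)  (10,13)  (13,14)  (14,15)  (16,18)  (19,20)
take (2,3); take (4,6); skip (0,7); take (10,13); take (13,14); take (14,15); take (16,18); take (19,20).
Selected 7 broadcasts.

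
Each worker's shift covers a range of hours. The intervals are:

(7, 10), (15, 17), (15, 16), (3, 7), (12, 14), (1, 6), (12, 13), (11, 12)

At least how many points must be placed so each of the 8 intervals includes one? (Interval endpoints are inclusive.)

4

Process intervals by earliest right end; each time one isn't hit yet, stab at its right endpoint.
Sorted: [1,6] [3,7] [7,10] [11,12] [12,13] [12,14] [15,16] [15,17]
{[1,6],[3,7]} hit by 6; {[7,10]} hit by 10; {[11,12],[12,13],[12,14]} hit by 12; {[15,16],[15,17]} hit by 16.
Points: 6, 10, 12, 16 (4 total).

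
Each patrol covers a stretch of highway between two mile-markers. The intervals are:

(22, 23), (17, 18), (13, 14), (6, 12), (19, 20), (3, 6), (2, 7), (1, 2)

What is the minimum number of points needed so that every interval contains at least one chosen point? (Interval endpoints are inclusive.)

Process intervals by earliest right end; each time one isn't hit yet, stab at its right endpoint.
By right end: [1,2]  [3,6]  [2,7]  [6,12]  [13,14]  [17,18]  [19,20]  [22,23]
[1,2] uncovered → point at 2; [3,6] uncovered → point at 6; [13,14] uncovered → point at 14; [17,18] uncovered → point at 18; [19,20] uncovered → point at 20; [22,23] uncovered → point at 23.
Points: 2, 6, 14, 18, 20, 23 (6 total).

6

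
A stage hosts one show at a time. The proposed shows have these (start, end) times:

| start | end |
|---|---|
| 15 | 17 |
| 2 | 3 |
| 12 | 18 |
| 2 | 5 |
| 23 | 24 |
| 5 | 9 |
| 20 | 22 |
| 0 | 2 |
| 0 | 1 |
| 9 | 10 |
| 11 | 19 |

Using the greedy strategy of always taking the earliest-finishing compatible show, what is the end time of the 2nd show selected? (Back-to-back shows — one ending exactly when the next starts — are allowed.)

Order by finish time; keep every interval that doesn't clash with the previous kept one.
Sorted by end: (0,1)  (0,2)  (2,3)  (2,5)  (5,9)  (9,10)  (15,17)  (12,18)  (11,19)  (20,22)  (23,24)
take (0,1); take (2,3); take (5,9); take (9,10); take (15,17); skip (12,18); skip (11,19); take (20,22); take (23,24).
Selected: (0,1) (2,3) (5,9) (9,10) (15,17) (20,22) (23,24)

3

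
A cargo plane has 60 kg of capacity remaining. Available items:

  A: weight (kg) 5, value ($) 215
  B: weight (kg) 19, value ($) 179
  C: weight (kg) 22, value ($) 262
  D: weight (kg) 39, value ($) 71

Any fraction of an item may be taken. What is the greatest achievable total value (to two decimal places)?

681.49

Sort by value per unit weight and fill in that order.
Order: A (215/5=43.00) > C (262/22=11.91) > B (179/19=9.42) > D (71/39=1.82)
Fill: take A (5 @ 215) → take C (22 @ 262) → take B (19 @ 179) → take 14/39 of D → 25.49; 60/60 used.
Total value = 681.49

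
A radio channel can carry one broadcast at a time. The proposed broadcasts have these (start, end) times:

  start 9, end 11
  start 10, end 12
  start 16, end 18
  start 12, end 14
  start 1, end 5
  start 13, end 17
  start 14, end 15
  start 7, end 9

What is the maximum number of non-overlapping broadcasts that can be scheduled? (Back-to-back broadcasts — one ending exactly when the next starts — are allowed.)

6

Greedy by earliest finish: after sorting by end time, pick each interval compatible with the last pick.
By end time: (1,5), (7,9), (9,11), (10,12), (12,14), (14,15), (13,17), (16,18).
Pick (1,5); next start ≥ 5 → (7,9); next start ≥ 9 → (9,11); next start ≥ 11 → (12,14); next start ≥ 14 → (14,15); next start ≥ 15 → (16,18).
Selected 6 broadcasts.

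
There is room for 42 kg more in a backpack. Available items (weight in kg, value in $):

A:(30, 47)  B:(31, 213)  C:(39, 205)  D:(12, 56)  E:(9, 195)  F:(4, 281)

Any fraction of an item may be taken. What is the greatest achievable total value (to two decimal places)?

675.26

Sort by value per unit weight and fill in that order.
Ratios (sorted): F 70.25, E 21.67, B 6.87, C 5.26, D 4.67, A 1.57
take F (4 @ 281); take E (9 @ 195); take 29/31 of B → 199.26. Capacity used 42/42.
Total value = 675.26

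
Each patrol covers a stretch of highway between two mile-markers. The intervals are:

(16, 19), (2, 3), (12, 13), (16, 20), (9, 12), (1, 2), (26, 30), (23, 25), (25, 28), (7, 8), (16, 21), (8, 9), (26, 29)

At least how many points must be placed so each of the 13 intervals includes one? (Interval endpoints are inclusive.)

6

By right end: [1,2]  [2,3]  [7,8]  [8,9]  [9,12]  [12,13]  [16,19]  [16,20]  [16,21]  [23,25]  [25,28]  [26,29]  [26,30]
[1,2] uncovered → point at 2; [7,8] uncovered → point at 8; [9,12] uncovered → point at 12; [16,19] uncovered → point at 19; [23,25] uncovered → point at 25; [26,29] uncovered → point at 29.
Points: 2, 8, 12, 19, 25, 29 (6 total).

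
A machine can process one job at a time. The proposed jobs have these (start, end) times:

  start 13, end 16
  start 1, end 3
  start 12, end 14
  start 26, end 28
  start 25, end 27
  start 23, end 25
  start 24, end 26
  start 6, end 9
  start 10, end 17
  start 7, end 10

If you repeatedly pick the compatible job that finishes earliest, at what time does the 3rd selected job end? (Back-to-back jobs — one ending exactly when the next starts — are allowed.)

14

Sorted by end: (1,3)  (6,9)  (7,10)  (12,14)  (13,16)  (10,17)  (23,25)  (24,26)  (25,27)  (26,28)
take (1,3); take (6,9); skip (7,10); take (12,14); skip (13,16); take (23,25); skip (24,26); take (25,27); skip (26,28).
Selected: (1,3) (6,9) (12,14) (23,25) (25,27)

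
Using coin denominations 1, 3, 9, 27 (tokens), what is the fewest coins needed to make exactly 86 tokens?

6

Greedy: take as many of the largest coin as possible, then repeat with the remainder.
86 − 3×27→5 − 1×3→2 − 2×1→0
Total coins = 3 + 1 + 2 = 6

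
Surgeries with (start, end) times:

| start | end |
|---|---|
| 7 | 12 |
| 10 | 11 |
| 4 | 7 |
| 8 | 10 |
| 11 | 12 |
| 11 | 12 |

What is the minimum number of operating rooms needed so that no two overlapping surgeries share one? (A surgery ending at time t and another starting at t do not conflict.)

3

The answer is the maximum number of intervals overlapping at any instant.
Events (time:±→running): 4:+→1 7:-→0 7:+→1 8:+→2 10:-→1 10:+→2 11:-→1 11:+→2 11:+→3 … peak 3.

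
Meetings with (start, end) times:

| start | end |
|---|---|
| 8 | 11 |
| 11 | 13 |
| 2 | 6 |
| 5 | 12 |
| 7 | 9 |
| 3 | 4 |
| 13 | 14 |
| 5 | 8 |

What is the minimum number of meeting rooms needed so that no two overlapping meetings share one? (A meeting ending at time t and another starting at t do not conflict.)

Count concurrent intervals with a sweep; the peak is the room count.
starts: [2, 3, 5, 5, 7, 8, 11, 13]
ends:   [4, 6, 8, 9, 11, 12, 13, 14]
s2→1 s3→2 e4→1 s5→2 s5→3  — peak 3.

3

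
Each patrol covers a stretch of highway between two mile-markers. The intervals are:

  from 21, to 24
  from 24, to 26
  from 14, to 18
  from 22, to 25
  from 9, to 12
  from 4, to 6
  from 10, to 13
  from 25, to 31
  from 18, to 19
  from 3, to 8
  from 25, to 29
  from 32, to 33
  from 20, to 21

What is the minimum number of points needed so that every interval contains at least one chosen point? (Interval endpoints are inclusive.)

6

By right end: [4,6]  [3,8]  [9,12]  [10,13]  [14,18]  [18,19]  [20,21]  [21,24]  [22,25]  [24,26]  [25,29]  [25,31]  [32,33]
[4,6] uncovered → point at 6; [9,12] uncovered → point at 12; [14,18] uncovered → point at 18; [20,21] uncovered → point at 21; [22,25] uncovered → point at 25; [32,33] uncovered → point at 33.
Points: 6, 12, 18, 21, 25, 33 (6 total).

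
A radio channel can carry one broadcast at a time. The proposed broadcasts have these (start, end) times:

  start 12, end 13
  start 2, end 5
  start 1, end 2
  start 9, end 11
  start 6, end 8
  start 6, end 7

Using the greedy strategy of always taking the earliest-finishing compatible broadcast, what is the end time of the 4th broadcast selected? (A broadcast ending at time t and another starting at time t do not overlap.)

By end time: (1,2), (2,5), (6,7), (6,8), (9,11), (12,13).
Pick (1,2); next start ≥ 2 → (2,5); next start ≥ 5 → (6,7); next start ≥ 7 → (9,11); next start ≥ 11 → (12,13).
Selected: (1,2) (2,5) (6,7) (9,11) (12,13)

11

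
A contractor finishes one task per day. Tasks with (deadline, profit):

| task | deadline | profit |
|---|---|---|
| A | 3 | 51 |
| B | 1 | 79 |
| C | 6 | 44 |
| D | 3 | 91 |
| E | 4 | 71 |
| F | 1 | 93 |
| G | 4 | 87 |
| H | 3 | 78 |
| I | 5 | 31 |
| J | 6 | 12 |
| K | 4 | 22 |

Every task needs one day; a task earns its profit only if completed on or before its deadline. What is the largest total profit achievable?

Sort by profit descending; place each in the latest free slot ≤ its deadline.
By profit: F(d1,93), D(d3,91), G(d4,87), B(d1,79), H(d3,78), E(d4,71), A(d3,51), C(d6,44), I(d5,31), K(d4,22), J(d6,12)
F→slot 1; D→slot 3; G→slot 4; B skipped; H→slot 2; E skipped; A skipped; C→slot 6; I→slot 5; K skipped; J skipped.
Profit = 93 + 78 + 91 + 87 + 31 + 44 = 424

424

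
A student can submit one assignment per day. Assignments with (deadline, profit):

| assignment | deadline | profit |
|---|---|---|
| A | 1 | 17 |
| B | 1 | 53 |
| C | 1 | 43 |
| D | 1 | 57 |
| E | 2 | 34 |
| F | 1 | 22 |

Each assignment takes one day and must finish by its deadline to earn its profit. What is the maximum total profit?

Take jobs in profit order; each goes to the latest open slot no later than its deadline.
Profit order: D=57 B=53 C=43 E=34 F=22 A=17
Assign: D→slot 1, B skipped, C skipped, E→slot 2, F skipped, A skipped.
Slots: [1:D] [2:E]
Profit = 57 + 34 = 91

91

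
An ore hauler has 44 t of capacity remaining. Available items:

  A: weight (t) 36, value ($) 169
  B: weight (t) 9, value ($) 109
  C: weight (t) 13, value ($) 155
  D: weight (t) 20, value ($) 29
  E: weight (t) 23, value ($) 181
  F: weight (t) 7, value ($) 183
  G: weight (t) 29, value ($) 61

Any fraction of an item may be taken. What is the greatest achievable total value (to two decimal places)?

Order: F (183/7=26.14) > B (109/9=12.11) > C (155/13=11.92) > E (181/23=7.87) > A (169/36=4.69) > G (61/29=2.10) > D (29/20=1.45)
Fill: take F (7 @ 183) → take B (9 @ 109) → take C (13 @ 155) → take 15/23 of E → 118.04; 44/44 used.
Total value = 565.04

565.04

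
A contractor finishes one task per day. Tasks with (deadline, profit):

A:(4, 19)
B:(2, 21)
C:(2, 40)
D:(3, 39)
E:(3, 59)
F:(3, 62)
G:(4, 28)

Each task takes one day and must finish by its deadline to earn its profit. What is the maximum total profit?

Sort by profit descending; place each in the latest free slot ≤ its deadline.
By profit: F(d3,62), E(d3,59), C(d2,40), D(d3,39), G(d4,28), B(d2,21), A(d4,19)
F→slot 3; E→slot 2; C→slot 1; D skipped; G→slot 4; B skipped; A skipped.
Profit = 40 + 59 + 62 + 28 = 189

189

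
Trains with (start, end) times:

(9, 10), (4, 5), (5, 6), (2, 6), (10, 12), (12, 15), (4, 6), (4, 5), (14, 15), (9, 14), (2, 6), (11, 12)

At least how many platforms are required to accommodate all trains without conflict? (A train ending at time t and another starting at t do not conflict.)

5

Events (time:±→running): 2:+→1 2:+→2 4:+→3 4:+→4 4:+→5 … peak 5.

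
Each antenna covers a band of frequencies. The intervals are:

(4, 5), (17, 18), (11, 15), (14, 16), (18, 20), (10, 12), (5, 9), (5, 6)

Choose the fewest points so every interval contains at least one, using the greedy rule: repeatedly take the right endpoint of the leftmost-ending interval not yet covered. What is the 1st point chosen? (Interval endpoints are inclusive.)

5

Process intervals by earliest right end; each time one isn't hit yet, stab at its right endpoint.
Sorted: [4,5] [5,6] [5,9] [10,12] [11,15] [14,16] [17,18] [18,20]
{[4,5],[5,6],[5,9]} hit by 5; {[10,12],[11,15]} hit by 12; {[14,16]} hit by 16; {[17,18],[18,20]} hit by 18.
Points: 5, 12, 16, 18 (4 total).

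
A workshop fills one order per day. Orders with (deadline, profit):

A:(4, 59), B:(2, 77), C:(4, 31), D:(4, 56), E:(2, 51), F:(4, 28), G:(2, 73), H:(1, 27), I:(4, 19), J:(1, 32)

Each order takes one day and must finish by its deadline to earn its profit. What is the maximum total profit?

Sort by profit descending; place each in the latest free slot ≤ its deadline.
By profit: B(d2,77), G(d2,73), A(d4,59), D(d4,56), E(d2,51), J(d1,32), C(d4,31), F(d4,28), H(d1,27), I(d4,19)
B→slot 2; G→slot 1; A→slot 4; D→slot 3; E skipped; J skipped; C skipped; F skipped; H skipped; I skipped.
Profit = 73 + 77 + 56 + 59 = 265

265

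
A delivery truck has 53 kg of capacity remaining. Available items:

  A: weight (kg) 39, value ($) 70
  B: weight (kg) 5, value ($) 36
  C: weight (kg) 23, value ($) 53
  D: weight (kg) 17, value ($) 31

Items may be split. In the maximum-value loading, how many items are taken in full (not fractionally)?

3

Greedy by value/weight ratio, highest first.
Order: B (36/5=7.20) > C (53/23=2.30) > D (31/17=1.82) > A (70/39=1.79)
Fill: take B (5 @ 36) → take C (23 @ 53) → take D (17 @ 31) → take 8/39 of A → 14.36; 53/53 used.
3 item(s) taken whole; one partial (take 8/39 of A).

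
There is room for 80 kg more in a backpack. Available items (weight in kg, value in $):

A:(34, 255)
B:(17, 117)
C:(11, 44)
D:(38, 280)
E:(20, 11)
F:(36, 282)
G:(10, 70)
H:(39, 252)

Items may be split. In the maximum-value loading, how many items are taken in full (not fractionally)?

2

Sort by value per unit weight and fill in that order.
Ratios (sorted): F 7.83, A 7.50, D 7.37, G 7.00, B 6.88, H 6.46, C 4.00, E 0.55
take F (36 @ 282); take A (34 @ 255); take 10/38 of D → 73.68. Capacity used 80/80.
2 item(s) taken whole; one partial (take 10/38 of D).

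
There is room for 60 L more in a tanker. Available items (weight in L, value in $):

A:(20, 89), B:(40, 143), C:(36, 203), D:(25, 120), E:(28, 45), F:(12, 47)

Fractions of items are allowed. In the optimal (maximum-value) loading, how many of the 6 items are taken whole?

1

Greedy by value/weight ratio, highest first.
Ratios (sorted): C 5.64, D 4.80, A 4.45, F 3.92, B 3.58, E 1.61
take C (36 @ 203); take 24/25 of D → 115.20. Capacity used 60/60.
1 item(s) taken whole; one partial (take 24/25 of D).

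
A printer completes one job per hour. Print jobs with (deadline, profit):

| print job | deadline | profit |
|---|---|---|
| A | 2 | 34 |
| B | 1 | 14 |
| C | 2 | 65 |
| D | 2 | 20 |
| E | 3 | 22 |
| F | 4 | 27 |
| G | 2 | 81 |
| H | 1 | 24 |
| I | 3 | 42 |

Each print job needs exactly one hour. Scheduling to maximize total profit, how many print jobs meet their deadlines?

By profit: G(d2,81), C(d2,65), I(d3,42), A(d2,34), F(d4,27), H(d1,24), E(d3,22), D(d2,20), B(d1,14)
G→slot 2; C→slot 1; I→slot 3; A skipped; F→slot 4; H skipped; E skipped; D skipped; B skipped.
4 of 9 scheduled.

4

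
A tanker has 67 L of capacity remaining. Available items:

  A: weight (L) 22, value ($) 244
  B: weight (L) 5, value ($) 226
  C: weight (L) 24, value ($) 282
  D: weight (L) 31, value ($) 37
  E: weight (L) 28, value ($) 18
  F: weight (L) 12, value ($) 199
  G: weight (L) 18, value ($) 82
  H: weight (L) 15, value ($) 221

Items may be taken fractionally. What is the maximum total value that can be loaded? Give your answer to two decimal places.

Sort by value per unit weight and fill in that order.
Ratios (sorted): B 45.20, F 16.58, H 14.73, C 11.75, A 11.09, G 4.56, D 1.19, E 0.64
take B (5 @ 226); take F (12 @ 199); take H (15 @ 221); take C (24 @ 282); take 11/22 of A → 122.00. Capacity used 67/67.
Total value = 1050.00

1050.00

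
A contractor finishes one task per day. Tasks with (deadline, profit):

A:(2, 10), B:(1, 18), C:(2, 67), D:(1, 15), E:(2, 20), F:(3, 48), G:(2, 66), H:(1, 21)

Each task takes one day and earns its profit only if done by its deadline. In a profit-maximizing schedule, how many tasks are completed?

Take jobs in profit order; each goes to the latest open slot no later than its deadline.
Profit order: C=67 G=66 F=48 H=21 E=20 B=18 D=15 A=10
Assign: C→slot 2, G→slot 1, F→slot 3, H skipped, E skipped, B skipped, D skipped, A skipped.
Slots: [1:G] [2:C] [3:F]
3 of 8 scheduled.

3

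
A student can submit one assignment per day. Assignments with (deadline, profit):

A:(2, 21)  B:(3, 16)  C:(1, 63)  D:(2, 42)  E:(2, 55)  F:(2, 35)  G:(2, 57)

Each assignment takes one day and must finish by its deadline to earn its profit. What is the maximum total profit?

136

Profit order: C=63 G=57 E=55 D=42 F=35 A=21 B=16
Assign: C→slot 1, G→slot 2, E skipped, D skipped, F skipped, A skipped, B→slot 3.
Slots: [1:C] [2:G] [3:B]
Profit = 63 + 57 + 16 = 136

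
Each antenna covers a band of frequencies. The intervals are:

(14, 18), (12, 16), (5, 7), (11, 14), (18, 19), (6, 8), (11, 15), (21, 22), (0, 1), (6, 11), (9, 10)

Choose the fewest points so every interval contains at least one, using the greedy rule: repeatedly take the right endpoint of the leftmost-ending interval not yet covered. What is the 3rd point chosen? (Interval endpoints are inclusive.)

10

Process intervals by earliest right end; each time one isn't hit yet, stab at its right endpoint.
Sorted: [0,1] [5,7] [6,8] [9,10] [6,11] [11,14] [11,15] [12,16] [14,18] [18,19] [21,22]
{[0,1]} hit by 1; {[5,7],[6,8]} hit by 7; {[9,10],[6,11]} hit by 10; {[11,14],[11,15],[12,16],[14,18]} hit by 14; {[18,19]} hit by 19; {[21,22]} hit by 22.
Points: 1, 7, 10, 14, 19, 22 (6 total).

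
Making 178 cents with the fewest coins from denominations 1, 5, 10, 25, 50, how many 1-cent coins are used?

3

178 − 3×50→28 − 1×25→3 − 3×1→0
Count of 1: 3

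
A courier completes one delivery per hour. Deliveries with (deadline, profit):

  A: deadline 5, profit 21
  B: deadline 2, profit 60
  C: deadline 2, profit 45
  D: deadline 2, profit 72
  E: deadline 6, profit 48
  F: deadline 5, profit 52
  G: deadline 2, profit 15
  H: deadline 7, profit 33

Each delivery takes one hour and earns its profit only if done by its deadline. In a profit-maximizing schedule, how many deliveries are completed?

6

Profit order: D=72 B=60 F=52 E=48 C=45 H=33 A=21 G=15
Assign: D→slot 2, B→slot 1, F→slot 5, E→slot 6, C skipped, H→slot 7, A→slot 4, G skipped.
Slots: [1:B] [2:D] [4:A] [5:F] [6:E] [7:H]
6 of 8 scheduled.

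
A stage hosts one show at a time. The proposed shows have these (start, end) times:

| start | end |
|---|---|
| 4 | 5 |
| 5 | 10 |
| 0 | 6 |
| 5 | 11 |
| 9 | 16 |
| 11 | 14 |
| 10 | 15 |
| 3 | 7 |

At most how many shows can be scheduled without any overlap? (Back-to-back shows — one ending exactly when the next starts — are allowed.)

3

Sorted by end: (4,5)  (0,6)  (3,7)  (5,10)  (5,11)  (11,14)  (10,15)  (9,16)
take (4,5); skip (3,7); take (5,10); skip (5,11); take (11,14); skip (10,15).
Selected 3 shows.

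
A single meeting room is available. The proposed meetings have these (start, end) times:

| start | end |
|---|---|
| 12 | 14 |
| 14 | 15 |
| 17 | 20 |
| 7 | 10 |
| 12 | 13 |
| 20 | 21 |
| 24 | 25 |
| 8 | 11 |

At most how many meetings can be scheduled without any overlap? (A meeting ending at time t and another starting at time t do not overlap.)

6

Sorted by end: (7,10)  (8,11)  (12,13)  (12,14)  (14,15)  (17,20)  (20,21)  (24,25)
take (7,10); take (12,13); take (14,15); take (17,20); take (20,21); take (24,25).
Selected 6 meetings.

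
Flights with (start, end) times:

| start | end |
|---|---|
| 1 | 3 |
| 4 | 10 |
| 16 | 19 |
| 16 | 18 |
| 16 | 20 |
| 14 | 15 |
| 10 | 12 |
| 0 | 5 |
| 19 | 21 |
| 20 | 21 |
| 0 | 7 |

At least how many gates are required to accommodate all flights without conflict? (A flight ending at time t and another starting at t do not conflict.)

Count concurrent intervals with a sweep; the peak is the room count.
Events (time:±→running): 0:+→1 0:+→2 1:+→3 … peak 3.

3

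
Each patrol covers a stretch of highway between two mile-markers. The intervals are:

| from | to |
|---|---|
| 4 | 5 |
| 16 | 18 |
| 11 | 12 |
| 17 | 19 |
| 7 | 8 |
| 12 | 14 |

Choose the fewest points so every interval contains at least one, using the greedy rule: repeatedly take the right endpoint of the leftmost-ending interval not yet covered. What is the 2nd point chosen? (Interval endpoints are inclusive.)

8

Sort by right endpoint; whenever an interval is uncovered, place a point at its right end.
Sorted: [4,5] [7,8] [11,12] [12,14] [16,18] [17,19]
{[4,5]} hit by 5; {[7,8]} hit by 8; {[11,12],[12,14]} hit by 12; {[16,18],[17,19]} hit by 18.
Points: 5, 8, 12, 18 (4 total).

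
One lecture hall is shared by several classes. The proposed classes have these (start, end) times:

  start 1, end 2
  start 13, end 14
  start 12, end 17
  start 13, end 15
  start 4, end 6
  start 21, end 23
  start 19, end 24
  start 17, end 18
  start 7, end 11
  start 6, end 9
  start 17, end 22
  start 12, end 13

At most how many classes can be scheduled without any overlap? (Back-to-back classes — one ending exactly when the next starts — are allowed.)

Order by finish time; keep every interval that doesn't clash with the previous kept one.
Sorted by end: (1,2)  (4,6)  (6,9)  (7,11)  (12,13)  (13,14)  (13,15)  (12,17)  (17,18)  (17,22)  (21,23)  (19,24)
take (1,2); take (4,6); take (6,9); take (12,13); take (13,14); skip (12,17); take (17,18); take (21,23).
Selected 7 classes.

7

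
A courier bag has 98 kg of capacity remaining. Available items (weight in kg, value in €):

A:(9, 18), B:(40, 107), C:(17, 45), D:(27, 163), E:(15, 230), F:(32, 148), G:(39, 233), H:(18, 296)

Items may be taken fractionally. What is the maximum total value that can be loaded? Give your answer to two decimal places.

916.03

Sort by value per unit weight and fill in that order.
Order: H (296/18=16.44) > E (230/15=15.33) > D (163/27=6.04) > G (233/39=5.97) > F (148/32=4.62) > B (107/40=2.67) > C (45/17=2.65) > A (18/9=2.00)
Fill: take H (18 @ 296) → take E (15 @ 230) → take D (27 @ 163) → take 38/39 of G → 227.03; 98/98 used.
Total value = 916.03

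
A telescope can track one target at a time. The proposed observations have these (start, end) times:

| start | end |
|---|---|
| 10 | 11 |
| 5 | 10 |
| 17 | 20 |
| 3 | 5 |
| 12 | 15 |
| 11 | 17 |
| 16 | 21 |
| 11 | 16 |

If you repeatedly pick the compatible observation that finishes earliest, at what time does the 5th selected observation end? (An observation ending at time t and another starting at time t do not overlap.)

By end time: (3,5), (5,10), (10,11), (12,15), (11,16), (11,17), (17,20), (16,21).
Pick (3,5); next start ≥ 5 → (5,10); next start ≥ 10 → (10,11); next start ≥ 11 → (12,15); next start ≥ 15 → (17,20).
Selected: (3,5) (5,10) (10,11) (12,15) (17,20)

20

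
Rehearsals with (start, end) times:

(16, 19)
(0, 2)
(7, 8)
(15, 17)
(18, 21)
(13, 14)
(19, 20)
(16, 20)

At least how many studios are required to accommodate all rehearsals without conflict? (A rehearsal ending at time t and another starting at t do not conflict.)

The answer is the maximum number of intervals overlapping at any instant.
starts: [0, 7, 13, 15, 16, 16, 18, 19]
ends:   [2, 8, 14, 17, 19, 20, 20, 21]
s0→1 e2→0 s7→1 e8→0 s13→1 e14→0 s15→1 s16→2 s16→3  — peak 3.

3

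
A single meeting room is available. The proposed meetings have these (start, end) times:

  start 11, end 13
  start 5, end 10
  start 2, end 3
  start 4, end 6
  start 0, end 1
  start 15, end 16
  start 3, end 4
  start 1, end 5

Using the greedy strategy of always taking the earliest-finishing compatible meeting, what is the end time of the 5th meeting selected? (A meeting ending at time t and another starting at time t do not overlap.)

By end time: (0,1), (2,3), (3,4), (1,5), (4,6), (5,10), (11,13), (15,16).
Pick (0,1); next start ≥ 1 → (2,3); next start ≥ 3 → (3,4); next start ≥ 4 → (4,6); next start ≥ 6 → (11,13); next start ≥ 13 → (15,16).
Selected: (0,1) (2,3) (3,4) (4,6) (11,13) (15,16)

13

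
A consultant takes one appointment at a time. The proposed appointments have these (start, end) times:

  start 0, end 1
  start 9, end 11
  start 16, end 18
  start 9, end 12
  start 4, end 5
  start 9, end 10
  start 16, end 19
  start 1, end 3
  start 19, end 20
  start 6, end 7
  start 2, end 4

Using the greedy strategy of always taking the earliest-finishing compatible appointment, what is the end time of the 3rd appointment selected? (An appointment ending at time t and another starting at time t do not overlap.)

5

By end time: (0,1), (1,3), (2,4), (4,5), (6,7), (9,10), (9,11), (9,12), (16,18), (16,19), (19,20).
Pick (0,1); next start ≥ 1 → (1,3); next start ≥ 3 → (4,5); next start ≥ 5 → (6,7); next start ≥ 7 → (9,10); next start ≥ 10 → (16,18); next start ≥ 18 → (19,20).
Selected: (0,1) (1,3) (4,5) (6,7) (9,10) (16,18) (19,20)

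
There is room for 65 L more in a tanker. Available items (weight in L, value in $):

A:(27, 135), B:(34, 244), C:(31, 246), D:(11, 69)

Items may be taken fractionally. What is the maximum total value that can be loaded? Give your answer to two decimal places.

490.00

Greedy by value/weight ratio, highest first.
Order: C (246/31=7.94) > B (244/34=7.18) > D (69/11=6.27) > A (135/27=5.00)
Fill: take C (31 @ 246) → take B (34 @ 244); 65/65 used.
Total value = 490.00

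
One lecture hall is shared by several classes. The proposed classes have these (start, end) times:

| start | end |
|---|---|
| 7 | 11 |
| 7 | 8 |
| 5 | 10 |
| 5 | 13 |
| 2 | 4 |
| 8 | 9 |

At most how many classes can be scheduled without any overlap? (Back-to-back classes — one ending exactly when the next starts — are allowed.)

Order by finish time; keep every interval that doesn't clash with the previous kept one.
Sorted by end: (2,4)  (7,8)  (8,9)  (5,10)  (7,11)  (5,13)
take (2,4); take (7,8); take (8,9); skip (5,10).
Selected 3 classes.

3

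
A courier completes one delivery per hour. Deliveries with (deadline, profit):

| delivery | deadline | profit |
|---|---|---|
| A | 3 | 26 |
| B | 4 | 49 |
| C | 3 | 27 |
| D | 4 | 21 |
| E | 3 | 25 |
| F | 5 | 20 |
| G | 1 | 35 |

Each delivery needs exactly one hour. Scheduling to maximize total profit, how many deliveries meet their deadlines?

5

Profit order: B=49 G=35 C=27 A=26 E=25 D=21 F=20
Assign: B→slot 4, G→slot 1, C→slot 3, A→slot 2, E skipped, D skipped, F→slot 5.
Slots: [1:G] [2:A] [3:C] [4:B] [5:F]
5 of 7 scheduled.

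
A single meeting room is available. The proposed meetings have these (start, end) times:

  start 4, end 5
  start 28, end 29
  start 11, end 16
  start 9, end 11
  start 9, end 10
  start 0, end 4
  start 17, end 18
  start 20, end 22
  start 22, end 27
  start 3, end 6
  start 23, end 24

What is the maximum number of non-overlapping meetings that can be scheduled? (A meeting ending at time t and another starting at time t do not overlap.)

8

Greedy by earliest finish: after sorting by end time, pick each interval compatible with the last pick.
By end time: (0,4), (4,5), (3,6), (9,10), (9,11), (11,16), (17,18), (20,22), (23,24), (22,27), (28,29).
Pick (0,4); next start ≥ 4 → (4,5); next start ≥ 5 → (9,10); next start ≥ 10 → (11,16); next start ≥ 16 → (17,18); next start ≥ 18 → (20,22); next start ≥ 22 → (23,24); next start ≥ 24 → (28,29).
Selected 8 meetings.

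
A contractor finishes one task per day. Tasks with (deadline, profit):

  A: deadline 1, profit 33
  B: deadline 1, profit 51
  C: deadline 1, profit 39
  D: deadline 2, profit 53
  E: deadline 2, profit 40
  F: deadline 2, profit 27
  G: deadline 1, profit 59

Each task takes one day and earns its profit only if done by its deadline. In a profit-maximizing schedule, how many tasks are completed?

2

Take jobs in profit order; each goes to the latest open slot no later than its deadline.
Profit order: G=59 D=53 B=51 E=40 C=39 A=33 F=27
Assign: G→slot 1, D→slot 2, B skipped, E skipped, C skipped, A skipped, F skipped.
Slots: [1:G] [2:D]
2 of 7 scheduled.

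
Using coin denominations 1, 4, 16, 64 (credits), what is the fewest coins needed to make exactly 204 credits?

6

Greedy: take as many of the largest coin as possible, then repeat with the remainder.
204 − 3×64→12 − 3×4→0
Total coins = 3 + 3 = 6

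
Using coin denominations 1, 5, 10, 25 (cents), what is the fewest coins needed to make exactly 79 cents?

79 − 3×25→4 − 4×1→0
Total coins = 3 + 4 = 7

7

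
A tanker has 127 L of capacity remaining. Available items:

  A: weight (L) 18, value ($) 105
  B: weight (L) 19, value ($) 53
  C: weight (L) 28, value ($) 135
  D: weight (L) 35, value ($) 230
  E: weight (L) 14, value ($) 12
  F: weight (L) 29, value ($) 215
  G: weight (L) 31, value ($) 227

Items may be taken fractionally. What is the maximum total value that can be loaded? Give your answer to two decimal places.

844.50

Sort by value per unit weight and fill in that order.
Order: F (215/29=7.41) > G (227/31=7.32) > D (230/35=6.57) > A (105/18=5.83) > C (135/28=4.82) > B (53/19=2.79) > E (12/14=0.86)
Fill: take F (29 @ 215) → take G (31 @ 227) → take D (35 @ 230) → take A (18 @ 105) → take 14/28 of C → 67.50; 127/127 used.
Total value = 844.50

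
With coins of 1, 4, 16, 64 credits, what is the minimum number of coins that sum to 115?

115 − 1×64→51 − 3×16→3 − 3×1→0
Total coins = 1 + 3 + 3 = 7

7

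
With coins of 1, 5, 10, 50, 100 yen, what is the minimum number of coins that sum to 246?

8

Use the largest denomination that fits, subtract, and repeat.
246 − 2×100→46 − 4×10→6 − 1×5→1 − 1×1→0
Total coins = 2 + 4 + 1 + 1 = 8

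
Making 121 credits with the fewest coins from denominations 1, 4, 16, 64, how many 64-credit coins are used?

1

Use the largest denomination that fits, subtract, and repeat.
121 = 1×64 + 3×16 + 2×4 + 1×1
Count of 64: 1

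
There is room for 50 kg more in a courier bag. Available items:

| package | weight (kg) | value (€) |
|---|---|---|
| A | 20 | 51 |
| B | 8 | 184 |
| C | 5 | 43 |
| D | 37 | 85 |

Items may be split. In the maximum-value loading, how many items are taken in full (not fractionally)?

3

Order: B (184/8=23.00) > C (43/5=8.60) > A (51/20=2.55) > D (85/37=2.30)
Fill: take B (8 @ 184) → take C (5 @ 43) → take A (20 @ 51) → take 17/37 of D → 39.05; 50/50 used.
3 item(s) taken whole; one partial (take 17/37 of D).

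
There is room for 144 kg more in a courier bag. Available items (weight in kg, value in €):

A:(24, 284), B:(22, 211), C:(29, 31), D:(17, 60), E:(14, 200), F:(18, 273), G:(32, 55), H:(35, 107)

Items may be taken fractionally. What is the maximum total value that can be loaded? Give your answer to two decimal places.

Greedy by value/weight ratio, highest first.
Ratios (sorted): F 15.17, E 14.29, A 11.83, B 9.59, D 3.53, H 3.06, G 1.72, C 1.07
take F (18 @ 273); take E (14 @ 200); take A (24 @ 284); take B (22 @ 211); take D (17 @ 60); take H (35 @ 107); take 14/32 of G → 24.06. Capacity used 144/144.
Total value = 1159.06

1159.06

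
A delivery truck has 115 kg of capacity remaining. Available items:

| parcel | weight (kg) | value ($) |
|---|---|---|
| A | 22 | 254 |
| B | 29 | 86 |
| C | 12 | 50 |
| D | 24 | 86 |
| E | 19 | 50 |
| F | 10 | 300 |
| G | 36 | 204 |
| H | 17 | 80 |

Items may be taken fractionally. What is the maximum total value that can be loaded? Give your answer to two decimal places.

Greedy by value/weight ratio, highest first.
Order: F (300/10=30.00) > A (254/22=11.55) > G (204/36=5.67) > H (80/17=4.71) > C (50/12=4.17) > D (86/24=3.58) > B (86/29=2.97) > E (50/19=2.63)
Fill: take F (10 @ 300) → take A (22 @ 254) → take G (36 @ 204) → take H (17 @ 80) → take C (12 @ 50) → take 18/24 of D → 64.50; 115/115 used.
Total value = 952.50

952.50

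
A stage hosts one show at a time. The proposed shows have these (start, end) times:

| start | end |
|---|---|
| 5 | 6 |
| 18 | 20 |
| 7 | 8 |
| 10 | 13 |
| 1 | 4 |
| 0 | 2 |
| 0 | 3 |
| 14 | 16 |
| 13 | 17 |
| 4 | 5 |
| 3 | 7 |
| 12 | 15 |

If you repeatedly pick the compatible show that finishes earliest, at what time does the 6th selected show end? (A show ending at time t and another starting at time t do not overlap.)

Greedy by earliest finish: after sorting by end time, pick each interval compatible with the last pick.
Sorted by end: (0,2)  (0,3)  (1,4)  (4,5)  (5,6)  (3,7)  (7,8)  (10,13)  (12,15)  (14,16)  (13,17)  (18,20)
take (0,2); skip (0,3); take (4,5); take (5,6); skip (3,7); take (7,8); take (10,13); skip (12,15); take (14,16); take (18,20).
Selected: (0,2) (4,5) (5,6) (7,8) (10,13) (14,16) (18,20)

16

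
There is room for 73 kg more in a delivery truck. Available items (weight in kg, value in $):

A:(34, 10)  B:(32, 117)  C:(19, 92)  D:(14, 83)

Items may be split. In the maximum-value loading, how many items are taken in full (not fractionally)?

3

Ratios (sorted): D 5.93, C 4.84, B 3.66, A 0.29
take D (14 @ 83); take C (19 @ 92); take B (32 @ 117); take 8/34 of A → 2.35. Capacity used 73/73.
3 item(s) taken whole; one partial (take 8/34 of A).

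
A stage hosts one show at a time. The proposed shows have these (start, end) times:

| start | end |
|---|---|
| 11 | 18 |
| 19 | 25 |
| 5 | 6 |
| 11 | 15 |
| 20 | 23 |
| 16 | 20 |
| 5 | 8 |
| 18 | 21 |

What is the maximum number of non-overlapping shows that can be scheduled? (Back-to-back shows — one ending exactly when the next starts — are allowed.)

4

Sorted by end: (5,6)  (5,8)  (11,15)  (11,18)  (16,20)  (18,21)  (20,23)  (19,25)
take (5,6); take (11,15); take (16,20); take (20,23).
Selected 4 shows.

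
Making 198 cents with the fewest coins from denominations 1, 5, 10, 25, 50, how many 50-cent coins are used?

3

198 = 3×50 + 1×25 + 2×10 + 3×1
Count of 50: 3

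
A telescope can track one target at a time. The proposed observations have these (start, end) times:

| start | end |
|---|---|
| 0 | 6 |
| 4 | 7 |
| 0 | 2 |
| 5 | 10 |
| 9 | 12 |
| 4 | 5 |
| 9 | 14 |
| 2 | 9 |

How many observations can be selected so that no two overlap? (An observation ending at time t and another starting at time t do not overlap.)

3

By end time: (0,2), (4,5), (0,6), (4,7), (2,9), (5,10), (9,12), (9,14).
Pick (0,2); next start ≥ 2 → (4,5); next start ≥ 5 → (5,10).
Selected 3 observations.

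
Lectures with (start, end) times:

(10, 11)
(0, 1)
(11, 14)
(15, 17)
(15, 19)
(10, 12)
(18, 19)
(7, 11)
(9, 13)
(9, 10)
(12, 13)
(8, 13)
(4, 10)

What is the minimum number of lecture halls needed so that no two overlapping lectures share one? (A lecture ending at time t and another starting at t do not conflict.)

5

starts: [0, 4, 7, 8, 9, 9, 10, 10, 11, 12, 15, 15, 18]
ends:   [1, 10, 10, 11, 11, 12, 13, 13, 13, 14, 17, 19, 19]
s0→1 e1→0 s4→1 s7→2 s8→3 s9→4 s9→5  — peak 5.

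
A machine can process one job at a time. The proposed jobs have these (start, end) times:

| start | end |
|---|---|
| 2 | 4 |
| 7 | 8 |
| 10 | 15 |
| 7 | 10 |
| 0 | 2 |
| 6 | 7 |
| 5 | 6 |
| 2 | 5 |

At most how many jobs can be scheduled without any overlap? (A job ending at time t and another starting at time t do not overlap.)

Greedy by earliest finish: after sorting by end time, pick each interval compatible with the last pick.
Sorted by end: (0,2)  (2,4)  (2,5)  (5,6)  (6,7)  (7,8)  (7,10)  (10,15)
take (0,2); take (2,4); take (5,6); take (6,7); take (7,8); skip (7,10); take (10,15).
Selected 6 jobs.

6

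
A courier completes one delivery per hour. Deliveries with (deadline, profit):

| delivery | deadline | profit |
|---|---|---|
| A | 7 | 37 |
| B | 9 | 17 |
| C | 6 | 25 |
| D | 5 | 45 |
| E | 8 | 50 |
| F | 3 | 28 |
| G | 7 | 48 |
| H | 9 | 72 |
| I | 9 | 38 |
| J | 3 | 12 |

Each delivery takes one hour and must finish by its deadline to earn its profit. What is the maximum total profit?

360

By profit: H(d9,72), E(d8,50), G(d7,48), D(d5,45), I(d9,38), A(d7,37), F(d3,28), C(d6,25), B(d9,17), J(d3,12)
H→slot 9; E→slot 8; G→slot 7; D→slot 5; I→slot 6; A→slot 4; F→slot 3; C→slot 2; B→slot 1; J skipped.
Profit = 17 + 25 + 28 + 37 + 45 + 38 + 48 + 50 + 72 = 360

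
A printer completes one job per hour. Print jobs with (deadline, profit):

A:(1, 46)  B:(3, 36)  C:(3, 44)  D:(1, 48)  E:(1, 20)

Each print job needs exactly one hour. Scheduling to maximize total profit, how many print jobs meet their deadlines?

3

Take jobs in profit order; each goes to the latest open slot no later than its deadline.
Profit order: D=48 A=46 C=44 B=36 E=20
Assign: D→slot 1, A skipped, C→slot 3, B→slot 2, E skipped.
Slots: [1:D] [2:B] [3:C]
3 of 5 scheduled.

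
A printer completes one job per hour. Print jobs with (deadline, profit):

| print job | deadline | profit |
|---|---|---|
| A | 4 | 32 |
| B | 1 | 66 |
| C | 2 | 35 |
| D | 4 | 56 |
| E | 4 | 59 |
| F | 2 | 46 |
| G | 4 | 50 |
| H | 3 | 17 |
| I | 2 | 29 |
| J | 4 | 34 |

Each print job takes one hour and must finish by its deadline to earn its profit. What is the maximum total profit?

By profit: B(d1,66), E(d4,59), D(d4,56), G(d4,50), F(d2,46), C(d2,35), J(d4,34), A(d4,32), I(d2,29), H(d3,17)
B→slot 1; E→slot 4; D→slot 3; G→slot 2; F skipped; C skipped; J skipped; A skipped; I skipped; H skipped.
Profit = 66 + 50 + 56 + 59 = 231

231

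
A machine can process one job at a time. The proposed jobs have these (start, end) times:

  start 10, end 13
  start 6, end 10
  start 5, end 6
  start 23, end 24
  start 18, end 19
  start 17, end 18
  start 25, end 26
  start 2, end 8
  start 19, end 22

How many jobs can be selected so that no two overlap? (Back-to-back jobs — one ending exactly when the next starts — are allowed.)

8

Sort by end time and greedily take each interval whose start is ≥ the last chosen end.
Sorted by end: (5,6)  (2,8)  (6,10)  (10,13)  (17,18)  (18,19)  (19,22)  (23,24)  (25,26)
take (5,6); skip (2,8); take (6,10); take (10,13); take (17,18); take (18,19); take (19,22); take (23,24); take (25,26).
Selected 8 jobs.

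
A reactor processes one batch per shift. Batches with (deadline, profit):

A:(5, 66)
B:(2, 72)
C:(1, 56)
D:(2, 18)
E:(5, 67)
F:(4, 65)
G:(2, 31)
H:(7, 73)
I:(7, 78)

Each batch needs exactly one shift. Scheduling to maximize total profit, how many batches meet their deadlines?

7

By profit: I(d7,78), H(d7,73), B(d2,72), E(d5,67), A(d5,66), F(d4,65), C(d1,56), G(d2,31), D(d2,18)
I→slot 7; H→slot 6; B→slot 2; E→slot 5; A→slot 4; F→slot 3; C→slot 1; G skipped; D skipped.
7 of 9 scheduled.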